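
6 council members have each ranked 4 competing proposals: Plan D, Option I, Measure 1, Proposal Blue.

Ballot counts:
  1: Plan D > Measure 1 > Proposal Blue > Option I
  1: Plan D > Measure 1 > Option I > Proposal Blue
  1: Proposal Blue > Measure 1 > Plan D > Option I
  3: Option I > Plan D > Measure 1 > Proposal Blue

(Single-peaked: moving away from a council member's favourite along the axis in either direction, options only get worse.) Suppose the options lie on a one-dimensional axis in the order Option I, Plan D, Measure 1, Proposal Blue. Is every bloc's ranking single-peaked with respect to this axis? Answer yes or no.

Axis positions: Option I=1, Plan D=2, Measure 1=3, Proposal Blue=4.
Bloc 1 (peak Plan D at position 2): ranking walks positions 2-3-4-1, expanding outward from the peak — single-peaked.
Bloc 2 (peak Plan D at position 2): ranking walks positions 2-3-1-4, expanding outward from the peak — single-peaked.
Bloc 3 (peak Proposal Blue at position 4): ranking walks positions 4-3-2-1, expanding outward from the peak — single-peaked.
Bloc 4 (peak Option I at position 1): ranking walks positions 1-2-3-4, expanding outward from the peak — single-peaked.
Every ranking is single-peaked on this axis.

yes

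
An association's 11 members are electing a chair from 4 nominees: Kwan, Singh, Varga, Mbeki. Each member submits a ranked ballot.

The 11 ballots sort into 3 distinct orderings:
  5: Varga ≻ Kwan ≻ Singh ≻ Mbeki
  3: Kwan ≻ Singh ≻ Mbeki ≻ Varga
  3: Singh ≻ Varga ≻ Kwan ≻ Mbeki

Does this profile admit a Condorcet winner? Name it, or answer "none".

none

Head-to-head results (11 voters):
Kwan vs Singh: Kwan is ranked higher on 5+3 = 8 ballots, Singh on 3. Kwan wins 8–3.
Kwan vs Varga: 3 for Kwan, 8 for Varga — Varga by 8–3.
Kwan vs Mbeki: 5+3+3 = 11 for Kwan, 0 for Mbeki — Kwan by 11–0.
Singh vs Varga: Singh preferred on 3+3 = 6 ballots; Singh wins 6–5.
Singh vs Mbeki: Singh preferred on 5+3+3 = 11 ballots; Singh wins 11–0.
Varga vs Mbeki: Varga wins 8–3.
No candidate is unbeaten: Kwan loses to Varga; Singh loses to Kwan; Varga loses to Singh; Mbeki loses to Kwan. In particular Kwan > Singh > Varga > Kwan is a majority cycle — no Condorcet winner exists.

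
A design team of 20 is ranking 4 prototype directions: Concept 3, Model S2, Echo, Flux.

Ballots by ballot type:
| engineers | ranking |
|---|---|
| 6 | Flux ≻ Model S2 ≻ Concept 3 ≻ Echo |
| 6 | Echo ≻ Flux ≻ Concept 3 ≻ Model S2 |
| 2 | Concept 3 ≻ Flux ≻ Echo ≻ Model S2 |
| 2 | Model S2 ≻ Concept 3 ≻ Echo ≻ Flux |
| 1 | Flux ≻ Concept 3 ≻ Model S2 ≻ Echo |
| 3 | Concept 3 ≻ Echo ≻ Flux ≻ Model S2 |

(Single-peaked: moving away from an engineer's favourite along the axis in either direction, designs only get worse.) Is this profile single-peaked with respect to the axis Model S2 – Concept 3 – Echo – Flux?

Axis positions: Model S2=1, Concept 3=2, Echo=3, Flux=4.
Ballot type 1: ranking walks positions 4-1-2-3; Model S2 is ranked above Echo even though Echo lies between Model S2 and the peak Flux on the axis — preferences dip and rise again. Not single-peaked.
Ballot type 2 (peak Echo at position 3): ranking walks positions 3-4-2-1, expanding outward from the peak — single-peaked.
Ballot type 3: ranking walks positions 2-4-3-1; Flux is ranked above Echo even though Echo lies between Flux and the peak Concept 3 on the axis — preferences dip and rise again. Not single-peaked.
Ballot type 4 (peak Model S2 at position 1): ranking walks positions 1-2-3-4, expanding outward from the peak — single-peaked.
Ballot type 5: ranking walks positions 4-2-1-3; Concept 3 is ranked above Echo even though Echo lies between Concept 3 and the peak Flux on the axis — preferences dip and rise again. Not single-peaked.
Ballot type 6 (peak Concept 3 at position 2): ranking walks positions 2-3-4-1, expanding outward from the peak — single-peaked.
Ballot type 1 violates single-peakedness, so the profile is not single-peaked on this axis.

no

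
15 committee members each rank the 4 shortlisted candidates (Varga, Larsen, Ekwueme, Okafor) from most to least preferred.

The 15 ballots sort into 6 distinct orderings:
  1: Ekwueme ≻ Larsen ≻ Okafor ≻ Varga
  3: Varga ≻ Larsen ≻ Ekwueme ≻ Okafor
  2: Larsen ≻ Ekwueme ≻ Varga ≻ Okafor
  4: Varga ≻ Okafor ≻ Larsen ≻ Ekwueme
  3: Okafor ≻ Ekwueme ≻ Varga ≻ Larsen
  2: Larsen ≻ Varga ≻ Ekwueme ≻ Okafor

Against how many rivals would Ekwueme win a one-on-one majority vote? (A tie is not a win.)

Ekwueme against each rival (15 committee members):
Ekwueme vs Varga: Ekwueme preferred on 1+2+3 = 6 ballots; Varga wins 9–6.
Ekwueme vs Larsen: 1+3 = 4 for Ekwueme, 11 for Larsen — Larsen by 11–4.
Ekwueme–Okafor: Ekwueme 8–7.
Ekwueme beats Okafor; loses to Varga, Larsen — 1 pairwise win.

1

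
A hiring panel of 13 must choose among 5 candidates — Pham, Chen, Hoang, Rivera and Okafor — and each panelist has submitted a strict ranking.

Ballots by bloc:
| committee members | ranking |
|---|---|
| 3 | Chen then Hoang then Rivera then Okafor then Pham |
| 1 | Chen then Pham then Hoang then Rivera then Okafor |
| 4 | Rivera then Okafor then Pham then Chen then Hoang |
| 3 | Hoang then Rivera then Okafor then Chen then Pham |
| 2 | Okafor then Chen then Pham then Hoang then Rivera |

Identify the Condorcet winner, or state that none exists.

Head-to-head results (13 committee members):
Pham–Chen: Chen 9–4.
Pham vs Hoang: Pham wins 7–6.
Pham vs Rivera: Rivera wins 10–3.
Pham vs Okafor: Okafor wins 12–1.
Chen vs Hoang: Chen wins 10–3.
Chen–Rivera: Rivera 7–6.
Chen vs Okafor: Okafor, 9–4.
Hoang vs Rivera: Hoang, 9–4.
Hoang vs Okafor: Hoang wins 7–6.
Rivera vs Okafor: Rivera wins 11–2.
Each candidate drops at least one matchup (Pham loses to Chen; Chen loses to Rivera; Hoang loses to Pham; Rivera loses to Hoang; Okafor loses to Hoang); the cycle Pham > Hoang > Rivera > Pham rules out a Condorcet winner.

none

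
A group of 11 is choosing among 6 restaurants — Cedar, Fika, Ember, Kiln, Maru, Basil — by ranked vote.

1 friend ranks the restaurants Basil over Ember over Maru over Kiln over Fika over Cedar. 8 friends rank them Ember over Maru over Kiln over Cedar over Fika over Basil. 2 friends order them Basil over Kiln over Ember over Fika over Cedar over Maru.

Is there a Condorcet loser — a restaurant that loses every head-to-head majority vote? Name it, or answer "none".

Head-to-head results (11 friends):
Cedar vs Fika: Cedar wins 8–3.
Cedar vs Ember: Ember, 11–0.
Cedar–Kiln: Kiln 11–0.
Cedar vs Maru: Maru, 9–2.
Cedar vs Basil: Cedar preferred on 8 ballots; Cedar wins 8–3.
Fika vs Ember: Ember wins 11–0.
Fika vs Kiln: 0 to 11, Kiln.
Fika vs Maru: 2 to 9, Maru.
Fika vs Basil: Fika is ranked higher on 8 ballots, Basil on 3. Fika wins 8–3.
Ember vs Kiln: 9 to 2, Ember.
Ember vs Maru: Ember is ranked higher on 1+8+2 = 11 ballots, Maru on 0. Ember wins 11–0.
Ember vs Basil: Ember wins 8–3.
Kiln vs Maru: Maru, 9–2.
Kiln vs Basil: 8 for Kiln, 3 for Basil — Kiln by 8–3.
Maru vs Basil: Maru wins 8–3.
Basil is beaten in every head-to-head and is the Condorcet loser.

Basil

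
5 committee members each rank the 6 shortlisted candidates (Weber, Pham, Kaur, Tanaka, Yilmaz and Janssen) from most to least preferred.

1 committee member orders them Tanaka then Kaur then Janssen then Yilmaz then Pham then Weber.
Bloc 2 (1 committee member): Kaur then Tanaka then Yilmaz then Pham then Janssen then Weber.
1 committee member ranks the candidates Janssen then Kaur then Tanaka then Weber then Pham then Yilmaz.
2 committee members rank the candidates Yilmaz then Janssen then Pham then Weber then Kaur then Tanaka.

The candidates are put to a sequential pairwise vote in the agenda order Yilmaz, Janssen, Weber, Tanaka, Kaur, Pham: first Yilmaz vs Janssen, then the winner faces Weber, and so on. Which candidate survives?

Round 1: Yilmaz vs Janssen — 3–2, Yilmaz advances.
Round 2: Yilmaz vs Weber — 4–1, Yilmaz advances.
Round 3: Yilmaz vs Tanaka — 2–3, Tanaka advances.
Round 4: Tanaka vs Kaur — 1–4, Kaur advances.
Round 5: Kaur vs Pham — 3–2, Kaur advances.
Kaur survives the agenda.

Kaur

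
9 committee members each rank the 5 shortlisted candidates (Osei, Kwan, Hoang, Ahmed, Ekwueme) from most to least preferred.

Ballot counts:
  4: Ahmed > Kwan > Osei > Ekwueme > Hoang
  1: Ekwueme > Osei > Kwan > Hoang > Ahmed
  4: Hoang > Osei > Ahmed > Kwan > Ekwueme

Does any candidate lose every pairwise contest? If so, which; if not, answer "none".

none

Pairwise majorities:
Osei vs Kwan: 1+4 = 5 for Osei, 4 for Kwan — Osei by 5–4.
Osei vs Hoang: Osei wins 5–4.
Osei vs Ahmed: Osei, 5–4.
Osei vs Ekwueme: Osei is ranked higher on 4+4 = 8 ballots, Ekwueme on 1. Osei wins 8–1.
Kwan vs Hoang: Kwan wins 5–4.
Kwan–Ahmed: Ahmed 8–1.
Kwan vs Ekwueme: Kwan preferred on 4+4 = 8 ballots; Kwan wins 8–1.
Hoang vs Ahmed: Hoang wins 5–4.
Hoang vs Ekwueme: Hoang is ranked higher on 4 ballots, Ekwueme on 5. Ekwueme wins 5–4.
Ahmed vs Ekwueme: 8 to 1, Ahmed.
Each candidate has at least one pairwise win (Osei beats Kwan; Kwan beats Hoang; Hoang beats Ahmed; Ahmed beats Kwan; Ekwueme beats Hoang) — no Condorcet loser.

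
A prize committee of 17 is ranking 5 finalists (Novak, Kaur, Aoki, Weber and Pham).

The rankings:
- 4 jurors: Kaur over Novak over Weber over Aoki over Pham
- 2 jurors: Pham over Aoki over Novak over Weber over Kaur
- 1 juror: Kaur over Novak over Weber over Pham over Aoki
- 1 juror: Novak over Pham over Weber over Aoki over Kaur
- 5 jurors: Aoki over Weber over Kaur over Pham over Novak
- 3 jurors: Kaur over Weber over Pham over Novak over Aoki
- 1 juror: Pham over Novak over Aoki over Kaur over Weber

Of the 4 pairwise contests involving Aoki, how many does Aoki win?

2

Aoki against each rival (17 jurors):
Aoki vs Novak: 7 to 10, Novak.
Aoki vs Kaur: 2+1+5+1 = 9 for Aoki, 8 for Kaur — Aoki by 9–8.
Aoki–Weber: Weber 9–8.
Aoki vs Pham: 9 to 8, Aoki.
Aoki beats Kaur, Pham; loses to Novak, Weber — 2 pairwise wins.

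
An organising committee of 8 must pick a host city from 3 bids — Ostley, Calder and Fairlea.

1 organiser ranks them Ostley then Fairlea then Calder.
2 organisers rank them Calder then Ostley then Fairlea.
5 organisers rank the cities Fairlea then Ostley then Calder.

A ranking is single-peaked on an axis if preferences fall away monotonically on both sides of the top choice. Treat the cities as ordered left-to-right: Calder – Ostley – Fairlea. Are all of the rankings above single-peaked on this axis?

Axis positions: Calder=1, Ostley=2, Fairlea=3.
Cluster 1 (peak Ostley at position 2): ranking walks positions 2-3-1, expanding outward from the peak — single-peaked.
Cluster 2 (peak Calder at position 1): ranking walks positions 1-2-3, expanding outward from the peak — single-peaked.
Cluster 3 (peak Fairlea at position 3): ranking walks positions 3-2-1, expanding outward from the peak — single-peaked.
Every ranking is single-peaked on this axis.

yes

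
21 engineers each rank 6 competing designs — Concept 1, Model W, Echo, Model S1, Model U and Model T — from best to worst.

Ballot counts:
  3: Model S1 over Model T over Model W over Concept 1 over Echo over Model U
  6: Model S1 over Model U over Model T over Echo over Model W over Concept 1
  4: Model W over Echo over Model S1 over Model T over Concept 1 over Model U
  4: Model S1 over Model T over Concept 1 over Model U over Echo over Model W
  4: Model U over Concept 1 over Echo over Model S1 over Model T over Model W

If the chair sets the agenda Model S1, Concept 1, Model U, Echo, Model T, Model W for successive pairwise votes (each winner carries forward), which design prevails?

Model S1

Round 1: Model S1 vs Concept 1 — 17–4, Model S1 advances.
Round 2: Model S1 vs Model U — 17–4, Model S1 advances.
Round 3: Model S1 vs Echo — 13–8, Model S1 advances.
Round 4: Model S1 vs Model T — 21–0, Model S1 advances.
Round 5: Model S1 vs Model W — 17–4, Model S1 advances.
The agenda winner is Model S1.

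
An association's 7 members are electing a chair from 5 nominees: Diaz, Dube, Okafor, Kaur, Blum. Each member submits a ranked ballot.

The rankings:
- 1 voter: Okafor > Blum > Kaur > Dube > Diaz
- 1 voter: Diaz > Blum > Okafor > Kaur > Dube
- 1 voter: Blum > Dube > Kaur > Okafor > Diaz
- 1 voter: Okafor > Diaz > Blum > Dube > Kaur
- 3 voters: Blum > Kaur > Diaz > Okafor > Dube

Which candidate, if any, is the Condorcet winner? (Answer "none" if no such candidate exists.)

Head-to-head results (7 voters):
Diaz vs Dube: Diaz preferred on 1+1+3 = 5 ballots; Diaz wins 5–2.
Diaz vs Okafor: 1+3 = 4 for Diaz, 3 for Okafor — Diaz by 4–3.
Diaz vs Kaur: 2 to 5, Kaur.
Diaz vs Blum: Diaz is ranked higher on 1+1 = 2 ballots, Blum on 5. Blum wins 5–2.
Dube vs Okafor: Dube preferred on 1 ballot; Okafor wins 6–1.
Dube vs Kaur: 1+1 = 2 for Dube, 5 for Kaur — Kaur by 5–2.
Dube vs Blum: Dube is ranked higher on 0 ballots, Blum on 7. Blum wins 7–0.
Okafor vs Kaur: Okafor preferred on 1+1+1 = 3 ballots; Kaur wins 4–3.
Okafor vs Blum: Okafor preferred on 1+1 = 2 ballots; Blum wins 5–2.
Kaur vs Blum: Kaur is ranked higher on 0 ballots, Blum on 7. Blum wins 7–0.
Only Blum has no losses; Blum is the Condorcet winner.

Blum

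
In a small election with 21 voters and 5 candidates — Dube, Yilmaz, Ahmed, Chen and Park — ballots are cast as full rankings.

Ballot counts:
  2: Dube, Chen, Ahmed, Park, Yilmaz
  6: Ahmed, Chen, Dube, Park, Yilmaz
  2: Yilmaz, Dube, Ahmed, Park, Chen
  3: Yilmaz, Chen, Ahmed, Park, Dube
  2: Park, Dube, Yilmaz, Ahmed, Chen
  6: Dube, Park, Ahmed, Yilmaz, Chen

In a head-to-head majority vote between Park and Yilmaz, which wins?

Park

Ballots ranking Park above Yilmaz: 2 + 6 + 2 + 6 = 16.
Ballots ranking Yilmaz above Park: 21 − 16 = 5.
Park wins the head-to-head 16–5.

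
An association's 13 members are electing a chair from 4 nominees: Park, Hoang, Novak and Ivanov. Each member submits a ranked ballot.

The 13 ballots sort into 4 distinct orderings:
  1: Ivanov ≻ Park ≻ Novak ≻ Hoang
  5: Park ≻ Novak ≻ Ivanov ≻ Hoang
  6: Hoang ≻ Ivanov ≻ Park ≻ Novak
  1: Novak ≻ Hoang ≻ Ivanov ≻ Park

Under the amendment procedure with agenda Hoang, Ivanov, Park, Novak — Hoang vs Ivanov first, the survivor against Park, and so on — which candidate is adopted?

Round 1: Hoang vs Ivanov — 7–6, Hoang advances.
Round 2: Hoang vs Park — 7–6, Hoang advances.
Round 3: Hoang vs Novak — 6–7, Novak advances.
The agenda winner is Novak.

Novak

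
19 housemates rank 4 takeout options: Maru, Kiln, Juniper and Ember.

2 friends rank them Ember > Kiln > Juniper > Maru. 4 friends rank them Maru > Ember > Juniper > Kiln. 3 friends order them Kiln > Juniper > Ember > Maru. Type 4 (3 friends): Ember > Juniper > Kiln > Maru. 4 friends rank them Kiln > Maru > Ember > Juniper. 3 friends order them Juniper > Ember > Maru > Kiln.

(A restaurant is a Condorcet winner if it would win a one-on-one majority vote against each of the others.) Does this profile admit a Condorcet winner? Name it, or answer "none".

Pairwise majorities:
Maru vs Kiln: Kiln, 12–7.
Maru vs Juniper: Juniper, 11–8.
Maru vs Ember: 8 to 11, Ember.
Kiln vs Juniper: Kiln is ranked higher on 2+3+4 = 9 ballots, Juniper on 10. Juniper wins 10–9.
Kiln vs Ember: Ember, 12–7.
Juniper–Ember: Ember 13–6.
Ember wins every pairwise contest, so Ember is the Condorcet winner.

Ember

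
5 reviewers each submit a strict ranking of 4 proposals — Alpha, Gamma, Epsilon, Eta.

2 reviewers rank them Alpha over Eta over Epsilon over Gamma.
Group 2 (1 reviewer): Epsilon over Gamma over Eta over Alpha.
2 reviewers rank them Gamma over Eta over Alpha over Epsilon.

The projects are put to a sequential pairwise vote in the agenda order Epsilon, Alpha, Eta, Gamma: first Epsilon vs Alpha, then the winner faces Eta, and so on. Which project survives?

Gamma

Round 1: Epsilon vs Alpha — 1–4, Alpha advances.
Round 2: Alpha vs Eta — 2–3, Eta advances.
Round 3: Eta vs Gamma — 2–3, Gamma advances.
Gamma survives the agenda.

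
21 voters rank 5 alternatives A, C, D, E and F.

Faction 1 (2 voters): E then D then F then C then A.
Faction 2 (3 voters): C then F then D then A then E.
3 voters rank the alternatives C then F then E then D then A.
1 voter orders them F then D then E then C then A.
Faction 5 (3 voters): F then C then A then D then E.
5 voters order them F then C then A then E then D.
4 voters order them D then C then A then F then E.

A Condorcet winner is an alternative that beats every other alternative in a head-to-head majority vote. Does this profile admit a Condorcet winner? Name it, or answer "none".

Check each pair by majority over 21 ballots:
A vs C: C, 21–0.
A vs D: 8 to 13, D.
A vs E: A preferred on 3+3+5+4 = 15 ballots; A wins 15–6.
A vs F: 4 for A, 17 for F — F by 17–4.
C vs D: C, 14–7.
C vs E: C wins 18–3.
C–F: F 11–10.
D vs E: 3+1+3+4 = 11 for D, 10 for E — D by 11–10.
D vs F: D preferred on 2+4 = 6 ballots; F wins 15–6.
E vs F: F wins 19–2.
F wins every pairwise contest, so F is the Condorcet winner.

F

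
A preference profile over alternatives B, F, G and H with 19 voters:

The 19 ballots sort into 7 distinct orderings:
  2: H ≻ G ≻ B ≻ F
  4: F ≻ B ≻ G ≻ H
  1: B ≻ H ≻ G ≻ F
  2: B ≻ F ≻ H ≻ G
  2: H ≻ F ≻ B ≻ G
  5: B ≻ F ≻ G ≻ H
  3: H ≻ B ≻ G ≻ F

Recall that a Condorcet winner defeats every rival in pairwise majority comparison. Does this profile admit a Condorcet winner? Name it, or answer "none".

B

Check each pair by majority over 19 ballots:
B–F: B 13–6.
B vs G: B, 17–2.
B vs H: B wins 12–7.
F vs G: F wins 13–6.
F–H: F 11–8.
G–H: H 10–9.
B beats each of F, G, H — B is the Condorcet winner.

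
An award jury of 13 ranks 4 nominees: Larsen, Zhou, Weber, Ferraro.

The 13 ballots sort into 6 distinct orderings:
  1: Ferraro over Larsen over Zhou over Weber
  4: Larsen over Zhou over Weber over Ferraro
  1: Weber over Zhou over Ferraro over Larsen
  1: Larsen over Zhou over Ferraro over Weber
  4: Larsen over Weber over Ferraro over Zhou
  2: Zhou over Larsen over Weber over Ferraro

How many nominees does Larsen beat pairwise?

Larsen against each rival (13 jurors):
Larsen–Zhou: Larsen 10–3.
Larsen vs Weber: Larsen is ranked higher on 1+4+1+4+2 = 12 ballots, Weber on 1. Larsen wins 12–1.
Larsen vs Ferraro: Larsen preferred on 4+1+4+2 = 11 ballots; Larsen wins 11–2.
Larsen beats Zhou, Weber, Ferraro — 3 pairwise wins.

3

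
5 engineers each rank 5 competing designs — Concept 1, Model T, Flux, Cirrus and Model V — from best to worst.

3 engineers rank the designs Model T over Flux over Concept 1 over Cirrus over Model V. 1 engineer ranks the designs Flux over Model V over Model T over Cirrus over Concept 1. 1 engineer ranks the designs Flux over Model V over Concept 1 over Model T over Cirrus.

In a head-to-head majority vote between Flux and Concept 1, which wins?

Flux

Ballots ranking Flux above Concept 1: 3 + 1 + 1 = 5.
Ballots ranking Concept 1 above Flux: 5 − 5 = 0.
Flux wins the head-to-head 5–0.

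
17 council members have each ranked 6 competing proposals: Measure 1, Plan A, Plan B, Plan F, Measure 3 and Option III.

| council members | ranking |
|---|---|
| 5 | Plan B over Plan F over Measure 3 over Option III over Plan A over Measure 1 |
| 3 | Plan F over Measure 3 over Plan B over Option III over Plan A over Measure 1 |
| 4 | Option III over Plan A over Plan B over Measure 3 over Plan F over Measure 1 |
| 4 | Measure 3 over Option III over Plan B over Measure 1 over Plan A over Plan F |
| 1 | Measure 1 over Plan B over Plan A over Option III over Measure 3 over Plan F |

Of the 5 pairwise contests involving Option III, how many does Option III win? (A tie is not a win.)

3

Option III against each rival (17 council members):
Option III vs Measure 1: Option III is ranked higher on 5+3+4+4 = 16 ballots, Measure 1 on 1. Option III wins 16–1.
Option III vs Plan A: Option III wins 16–1.
Option III vs Plan B: 4+4 = 8 for Option III, 9 for Plan B — Plan B by 9–8.
Option III vs Plan F: Option III is ranked higher on 4+4+1 = 9 ballots, Plan F on 8. Option III wins 9–8.
Option III vs Measure 3: Measure 3, 12–5.
Option III beats Measure 1, Plan A, Plan F; loses to Plan B, Measure 3 — 3 pairwise wins.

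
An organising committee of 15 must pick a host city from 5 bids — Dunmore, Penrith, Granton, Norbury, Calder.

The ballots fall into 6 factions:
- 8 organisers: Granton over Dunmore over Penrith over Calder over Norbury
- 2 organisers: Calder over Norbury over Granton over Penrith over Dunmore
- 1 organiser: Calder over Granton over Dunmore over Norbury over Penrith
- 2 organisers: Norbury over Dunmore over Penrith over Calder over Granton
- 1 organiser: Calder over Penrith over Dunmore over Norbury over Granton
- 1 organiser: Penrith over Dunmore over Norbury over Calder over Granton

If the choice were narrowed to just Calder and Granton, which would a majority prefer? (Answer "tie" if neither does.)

Ballots ranking Calder above Granton: 2 + 1 + 2 + 1 + 1 = 7.
Ballots ranking Granton above Calder: 15 − 7 = 8.
Granton wins the head-to-head 8–7.

Granton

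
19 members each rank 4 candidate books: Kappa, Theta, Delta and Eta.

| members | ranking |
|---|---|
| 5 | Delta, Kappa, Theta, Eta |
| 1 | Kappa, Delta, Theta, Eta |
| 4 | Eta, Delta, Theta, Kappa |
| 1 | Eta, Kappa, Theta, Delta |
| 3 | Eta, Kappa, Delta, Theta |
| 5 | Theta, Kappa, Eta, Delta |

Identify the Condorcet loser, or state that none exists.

Pairwise majorities:
Kappa vs Theta: Kappa wins 10–9.
Kappa vs Delta: 10 to 9, Kappa.
Kappa vs Eta: 5+1+5 = 11 for Kappa, 8 for Eta — Kappa by 11–8.
Theta–Delta: Delta 13–6.
Theta vs Eta: 11 to 8, Theta.
Delta vs Eta: 5+1 = 6 for Delta, 13 for Eta — Eta by 13–6.
No book is winless: Kappa beats Theta; Theta beats Eta; Delta beats Theta; Eta beats Delta. There is no Condorcet loser.

none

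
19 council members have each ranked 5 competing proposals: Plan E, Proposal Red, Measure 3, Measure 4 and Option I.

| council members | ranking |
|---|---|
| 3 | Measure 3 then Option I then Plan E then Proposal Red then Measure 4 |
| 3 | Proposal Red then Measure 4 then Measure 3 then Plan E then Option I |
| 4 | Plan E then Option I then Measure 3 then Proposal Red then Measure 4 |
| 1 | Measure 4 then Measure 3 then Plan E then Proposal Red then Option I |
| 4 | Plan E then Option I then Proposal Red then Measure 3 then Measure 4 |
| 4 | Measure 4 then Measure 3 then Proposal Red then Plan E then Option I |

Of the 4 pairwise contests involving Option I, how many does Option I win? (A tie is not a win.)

2

Option I against each rival (19 council members):
Option I vs Plan E: 3 to 16, Plan E.
Option I vs Proposal Red: 3+4+4 = 11 for Option I, 8 for Proposal Red — Option I by 11–8.
Option I vs Measure 3: Option I is ranked higher on 4+4 = 8 ballots, Measure 3 on 11. Measure 3 wins 11–8.
Option I–Measure 4: Option I 11–8.
Option I beats Proposal Red, Measure 4; loses to Plan E, Measure 3 — 2 pairwise wins.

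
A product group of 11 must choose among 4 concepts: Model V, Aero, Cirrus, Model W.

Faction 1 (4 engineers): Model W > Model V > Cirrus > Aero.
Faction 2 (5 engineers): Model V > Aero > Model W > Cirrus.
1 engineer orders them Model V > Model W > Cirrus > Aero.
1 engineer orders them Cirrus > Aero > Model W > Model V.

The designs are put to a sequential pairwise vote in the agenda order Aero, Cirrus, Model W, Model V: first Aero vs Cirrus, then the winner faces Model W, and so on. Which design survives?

Round 1: Aero vs Cirrus — 5–6, Cirrus advances.
Round 2: Cirrus vs Model W — 1–10, Model W advances.
Round 3: Model W vs Model V — 5–6, Model V advances.
The agenda winner is Model V.

Model V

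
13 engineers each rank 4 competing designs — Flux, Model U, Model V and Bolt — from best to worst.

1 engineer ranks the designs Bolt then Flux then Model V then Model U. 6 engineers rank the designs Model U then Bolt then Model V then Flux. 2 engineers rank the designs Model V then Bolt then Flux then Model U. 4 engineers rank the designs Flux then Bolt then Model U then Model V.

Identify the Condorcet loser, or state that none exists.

Pairwise majorities:
Flux vs Model U: Flux wins 7–6.
Flux vs Model V: Model V wins 8–5.
Flux vs Bolt: Bolt wins 9–4.
Model U vs Model V: Model U is ranked higher on 6+4 = 10 ballots, Model V on 3. Model U wins 10–3.
Model U vs Bolt: Model U preferred on 6 ballots; Bolt wins 7–6.
Model V–Bolt: Bolt 11–2.
Every design wins at least one matchup (Flux beats Model U; Model U beats Model V; Model V beats Flux; Bolt beats Flux), so there is no Condorcet loser.

none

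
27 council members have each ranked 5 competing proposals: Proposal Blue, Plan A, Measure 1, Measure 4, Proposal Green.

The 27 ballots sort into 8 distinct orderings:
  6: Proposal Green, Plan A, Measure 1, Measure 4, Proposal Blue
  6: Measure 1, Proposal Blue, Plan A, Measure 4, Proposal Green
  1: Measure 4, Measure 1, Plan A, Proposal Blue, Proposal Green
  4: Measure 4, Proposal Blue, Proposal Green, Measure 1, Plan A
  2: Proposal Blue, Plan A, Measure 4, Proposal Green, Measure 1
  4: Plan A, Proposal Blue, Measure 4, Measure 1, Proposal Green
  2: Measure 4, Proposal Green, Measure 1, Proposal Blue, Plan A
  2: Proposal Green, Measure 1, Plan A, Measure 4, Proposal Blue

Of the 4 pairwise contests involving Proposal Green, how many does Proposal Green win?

2

Proposal Green against each rival (27 council members):
Proposal Green vs Proposal Blue: Proposal Blue, 17–10.
Proposal Green–Plan A: Proposal Green 14–13.
Proposal Green vs Measure 1: 6+4+2+2+2 = 16 for Proposal Green, 11 for Measure 1 — Proposal Green by 16–11.
Proposal Green vs Measure 4: 6+2 = 8 for Proposal Green, 19 for Measure 4 — Measure 4 by 19–8.
Proposal Green beats Plan A, Measure 1; loses to Proposal Blue, Measure 4 — 2 pairwise wins.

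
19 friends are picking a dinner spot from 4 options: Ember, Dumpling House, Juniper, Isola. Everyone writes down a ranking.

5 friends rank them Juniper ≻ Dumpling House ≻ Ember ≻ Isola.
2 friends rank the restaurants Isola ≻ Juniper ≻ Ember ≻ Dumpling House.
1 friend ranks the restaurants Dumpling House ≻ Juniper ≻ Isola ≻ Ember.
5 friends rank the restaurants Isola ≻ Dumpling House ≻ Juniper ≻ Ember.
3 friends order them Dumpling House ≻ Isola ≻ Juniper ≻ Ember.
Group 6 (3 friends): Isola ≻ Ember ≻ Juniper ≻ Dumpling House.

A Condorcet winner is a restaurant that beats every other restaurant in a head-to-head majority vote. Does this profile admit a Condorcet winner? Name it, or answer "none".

Isola

Head-to-head results (19 friends):
Ember–Dumpling House: Dumpling House 14–5.
Ember vs Juniper: Juniper, 16–3.
Ember vs Isola: 5 for Ember, 14 for Isola — Isola by 14–5.
Dumpling House vs Juniper: Juniper wins 10–9.
Dumpling House–Isola: Isola 10–9.
Juniper–Isola: Isola 13–6.
Isola beats each of Ember, Dumpling House, Juniper — Isola is the Condorcet winner.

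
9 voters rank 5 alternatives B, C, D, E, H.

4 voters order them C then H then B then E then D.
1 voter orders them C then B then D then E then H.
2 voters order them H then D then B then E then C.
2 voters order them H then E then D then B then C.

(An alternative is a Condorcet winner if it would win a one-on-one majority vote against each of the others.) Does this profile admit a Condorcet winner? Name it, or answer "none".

C

Check each pair by majority over 9 ballots:
B vs C: C wins 5–4.
B–D: B 5–4.
B vs E: B wins 7–2.
B vs H: H, 8–1.
C vs D: C is ranked higher on 4+1 = 5 ballots, D on 4. C wins 5–4.
C vs E: 5 to 4, C.
C–H: C 5–4.
D vs E: 3 to 6, E.
D vs H: H, 8–1.
E vs H: H, 8–1.
C defeats every rival head-to-head and is the Condorcet winner.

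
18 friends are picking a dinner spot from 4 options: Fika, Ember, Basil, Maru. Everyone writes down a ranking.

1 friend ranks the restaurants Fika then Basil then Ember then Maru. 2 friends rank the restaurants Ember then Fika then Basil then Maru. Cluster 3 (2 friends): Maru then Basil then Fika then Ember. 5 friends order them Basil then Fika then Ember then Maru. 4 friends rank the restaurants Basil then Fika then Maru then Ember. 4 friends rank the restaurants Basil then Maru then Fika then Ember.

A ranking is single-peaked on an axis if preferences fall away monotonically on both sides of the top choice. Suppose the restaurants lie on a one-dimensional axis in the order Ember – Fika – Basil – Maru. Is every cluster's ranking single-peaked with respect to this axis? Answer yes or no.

yes

Axis positions: Ember=1, Fika=2, Basil=3, Maru=4.
Cluster 1 (peak Fika at position 2): ranking walks positions 2-3-1-4, expanding outward from the peak — single-peaked.
Cluster 2 (peak Ember at position 1): ranking walks positions 1-2-3-4, expanding outward from the peak — single-peaked.
Cluster 3 (peak Maru at position 4): ranking walks positions 4-3-2-1, expanding outward from the peak — single-peaked.
Cluster 4 (peak Basil at position 3): ranking walks positions 3-2-1-4, expanding outward from the peak — single-peaked.
Cluster 5 (peak Basil at position 3): ranking walks positions 3-2-4-1, expanding outward from the peak — single-peaked.
Cluster 6 (peak Basil at position 3): ranking walks positions 3-4-2-1, expanding outward from the peak — single-peaked.
Every ranking is single-peaked on this axis.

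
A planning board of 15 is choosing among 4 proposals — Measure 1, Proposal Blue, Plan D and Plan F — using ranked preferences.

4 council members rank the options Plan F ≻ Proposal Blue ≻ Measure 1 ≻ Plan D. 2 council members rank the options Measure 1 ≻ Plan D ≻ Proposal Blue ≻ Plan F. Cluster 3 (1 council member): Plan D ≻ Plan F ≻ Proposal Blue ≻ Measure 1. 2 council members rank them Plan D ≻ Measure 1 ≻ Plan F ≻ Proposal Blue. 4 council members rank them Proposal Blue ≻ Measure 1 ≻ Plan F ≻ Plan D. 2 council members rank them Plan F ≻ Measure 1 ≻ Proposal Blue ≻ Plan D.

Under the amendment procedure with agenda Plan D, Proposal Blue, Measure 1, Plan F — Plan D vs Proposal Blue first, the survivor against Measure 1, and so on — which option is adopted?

Plan F

Round 1: Plan D vs Proposal Blue — 5–10, Proposal Blue advances.
Round 2: Proposal Blue vs Measure 1 — 9–6, Proposal Blue advances.
Round 3: Proposal Blue vs Plan F — 6–9, Plan F advances.
The agenda winner is Plan F.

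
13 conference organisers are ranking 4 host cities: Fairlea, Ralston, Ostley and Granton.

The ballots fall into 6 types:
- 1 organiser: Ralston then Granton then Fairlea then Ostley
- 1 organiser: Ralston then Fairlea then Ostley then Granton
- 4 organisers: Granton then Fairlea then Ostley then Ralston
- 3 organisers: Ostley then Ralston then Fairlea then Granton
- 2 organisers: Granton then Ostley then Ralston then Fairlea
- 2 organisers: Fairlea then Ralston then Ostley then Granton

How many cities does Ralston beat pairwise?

2

Ralston against each rival (13 organisers):
Ralston–Fairlea: Ralston 7–6.
Ralston vs Ostley: Ralston preferred on 1+1+2 = 4 ballots; Ostley wins 9–4.
Ralston vs Granton: Ralston wins 7–6.
Ralston beats Fairlea, Granton; loses to Ostley — 2 pairwise wins.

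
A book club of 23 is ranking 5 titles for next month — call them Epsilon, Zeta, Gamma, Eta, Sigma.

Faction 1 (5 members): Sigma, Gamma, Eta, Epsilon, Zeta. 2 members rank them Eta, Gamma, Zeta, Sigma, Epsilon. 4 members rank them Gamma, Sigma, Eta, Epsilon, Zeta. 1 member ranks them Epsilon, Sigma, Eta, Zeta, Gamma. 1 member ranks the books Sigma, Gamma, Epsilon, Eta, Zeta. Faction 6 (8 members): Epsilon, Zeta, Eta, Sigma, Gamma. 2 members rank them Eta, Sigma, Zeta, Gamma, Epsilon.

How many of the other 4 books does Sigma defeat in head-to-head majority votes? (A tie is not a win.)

Sigma against each rival (23 members):
Sigma vs Epsilon: 5+2+4+1+2 = 14 for Sigma, 9 for Epsilon — Sigma by 14–9.
Sigma–Zeta: Sigma 13–10.
Sigma vs Gamma: Sigma preferred on 5+1+1+8+2 = 17 ballots; Sigma wins 17–6.
Sigma vs Eta: Sigma is ranked higher on 5+4+1+1 = 11 ballots, Eta on 12. Eta wins 12–11.
Sigma beats Epsilon, Zeta, Gamma; loses to Eta — 3 pairwise wins.

3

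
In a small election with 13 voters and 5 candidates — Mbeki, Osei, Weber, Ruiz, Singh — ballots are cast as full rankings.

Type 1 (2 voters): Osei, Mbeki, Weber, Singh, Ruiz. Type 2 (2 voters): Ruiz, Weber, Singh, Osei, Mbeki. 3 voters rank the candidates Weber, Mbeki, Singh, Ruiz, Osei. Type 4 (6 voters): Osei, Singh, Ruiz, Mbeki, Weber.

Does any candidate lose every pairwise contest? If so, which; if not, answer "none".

Head-to-head results (13 voters):
Mbeki vs Osei: 3 for Mbeki, 10 for Osei — Osei by 10–3.
Mbeki vs Weber: 2+6 = 8 for Mbeki, 5 for Weber — Mbeki by 8–5.
Mbeki vs Ruiz: 2+3 = 5 for Mbeki, 8 for Ruiz — Ruiz by 8–5.
Mbeki vs Singh: 5 to 8, Singh.
Osei vs Weber: Osei wins 8–5.
Osei vs Ruiz: Osei wins 8–5.
Osei vs Singh: Osei, 8–5.
Weber vs Ruiz: 2+3 = 5 for Weber, 8 for Ruiz — Ruiz by 8–5.
Weber vs Singh: Weber wins 7–6.
Ruiz vs Singh: Singh wins 11–2.
Each candidate has at least one pairwise win (Mbeki beats Weber; Osei beats Mbeki; Weber beats Singh; Ruiz beats Mbeki; Singh beats Mbeki) — no Condorcet loser.

none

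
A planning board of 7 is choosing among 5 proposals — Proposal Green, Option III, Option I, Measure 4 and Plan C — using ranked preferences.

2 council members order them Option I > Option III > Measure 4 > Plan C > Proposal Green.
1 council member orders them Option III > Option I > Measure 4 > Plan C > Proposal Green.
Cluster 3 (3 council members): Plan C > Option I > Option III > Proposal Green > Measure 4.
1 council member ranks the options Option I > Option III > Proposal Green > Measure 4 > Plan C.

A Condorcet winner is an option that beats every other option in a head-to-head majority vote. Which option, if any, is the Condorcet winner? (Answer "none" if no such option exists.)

Check each pair by majority over 7 ballots:
Proposal Green vs Option III: Option III wins 7–0.
Proposal Green vs Option I: Option I, 7–0.
Proposal Green vs Measure 4: Proposal Green, 4–3.
Proposal Green vs Plan C: Plan C wins 6–1.
Option III vs Option I: Option I, 6–1.
Option III–Measure 4: Option III 7–0.
Option III–Plan C: Option III 4–3.
Option I vs Measure 4: Option I, 7–0.
Option I vs Plan C: Option I wins 4–3.
Measure 4 vs Plan C: Measure 4, 4–3.
Only Option I has no losses; Option I is the Condorcet winner.

Option I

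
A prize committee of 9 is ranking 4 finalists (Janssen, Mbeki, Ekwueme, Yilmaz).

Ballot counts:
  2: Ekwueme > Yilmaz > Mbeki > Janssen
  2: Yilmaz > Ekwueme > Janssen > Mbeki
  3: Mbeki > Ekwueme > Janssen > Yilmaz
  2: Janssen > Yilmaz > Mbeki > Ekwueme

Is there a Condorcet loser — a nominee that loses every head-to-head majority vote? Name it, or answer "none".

none

Head-to-head results (9 jurors):
Janssen vs Mbeki: 4 to 5, Mbeki.
Janssen vs Ekwueme: 2 for Janssen, 7 for Ekwueme — Ekwueme by 7–2.
Janssen vs Yilmaz: Janssen is ranked higher on 3+2 = 5 ballots, Yilmaz on 4. Janssen wins 5–4.
Mbeki vs Ekwueme: Mbeki preferred on 3+2 = 5 ballots; Mbeki wins 5–4.
Mbeki vs Yilmaz: Yilmaz, 6–3.
Ekwueme vs Yilmaz: Ekwueme wins 5–4.
Every nominee wins at least one matchup (Janssen beats Yilmaz; Mbeki beats Janssen; Ekwueme beats Janssen; Yilmaz beats Mbeki), so there is no Condorcet loser.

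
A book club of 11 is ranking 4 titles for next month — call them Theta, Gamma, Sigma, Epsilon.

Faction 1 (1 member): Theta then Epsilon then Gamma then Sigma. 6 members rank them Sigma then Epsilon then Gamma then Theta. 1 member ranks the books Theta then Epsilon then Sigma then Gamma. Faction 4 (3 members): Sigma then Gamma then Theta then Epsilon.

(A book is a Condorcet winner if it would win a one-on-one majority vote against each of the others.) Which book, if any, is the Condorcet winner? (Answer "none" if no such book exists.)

Head-to-head results (11 members):
Theta vs Gamma: 2 to 9, Gamma.
Theta vs Sigma: 1+1 = 2 for Theta, 9 for Sigma — Sigma by 9–2.
Theta vs Epsilon: 5 to 6, Epsilon.
Gamma vs Sigma: Gamma is ranked higher on 1 ballot, Sigma on 10. Sigma wins 10–1.
Gamma vs Epsilon: 3 to 8, Epsilon.
Sigma vs Epsilon: Sigma is ranked higher on 6+3 = 9 ballots, Epsilon on 2. Sigma wins 9–2.
Sigma beats each of Theta, Gamma, Epsilon — Sigma is the Condorcet winner.

Sigma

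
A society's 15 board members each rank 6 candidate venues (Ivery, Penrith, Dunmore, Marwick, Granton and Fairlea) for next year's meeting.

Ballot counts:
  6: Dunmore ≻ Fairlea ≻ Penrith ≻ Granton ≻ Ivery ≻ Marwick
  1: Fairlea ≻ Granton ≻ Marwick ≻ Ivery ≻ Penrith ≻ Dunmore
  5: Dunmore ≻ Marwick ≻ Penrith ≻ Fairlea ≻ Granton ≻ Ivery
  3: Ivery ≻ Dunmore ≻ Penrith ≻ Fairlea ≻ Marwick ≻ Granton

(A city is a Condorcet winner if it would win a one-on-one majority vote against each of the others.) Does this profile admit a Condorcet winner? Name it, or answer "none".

Dunmore

Head-to-head results (15 organisers):
Ivery vs Penrith: 1+3 = 4 for Ivery, 11 for Penrith — Penrith by 11–4.
Ivery vs Dunmore: 4 to 11, Dunmore.
Ivery vs Marwick: Ivery is ranked higher on 6+3 = 9 ballots, Marwick on 6. Ivery wins 9–6.
Ivery vs Granton: Ivery preferred on 3 ballots; Granton wins 12–3.
Ivery vs Fairlea: Ivery preferred on 3 ballots; Fairlea wins 12–3.
Penrith vs Dunmore: 1 for Penrith, 14 for Dunmore — Dunmore by 14–1.
Penrith vs Marwick: 9 to 6, Penrith.
Penrith vs Granton: 14 to 1, Penrith.
Penrith vs Fairlea: Penrith preferred on 5+3 = 8 ballots; Penrith wins 8–7.
Dunmore vs Marwick: Dunmore preferred on 6+5+3 = 14 ballots; Dunmore wins 14–1.
Dunmore vs Granton: Dunmore preferred on 6+5+3 = 14 ballots; Dunmore wins 14–1.
Dunmore vs Fairlea: 6+5+3 = 14 for Dunmore, 1 for Fairlea — Dunmore by 14–1.
Marwick vs Granton: 8 to 7, Marwick.
Marwick vs Fairlea: 5 to 10, Fairlea.
Granton vs Fairlea: 0 to 15, Fairlea.
Dunmore defeats every rival head-to-head and is the Condorcet winner.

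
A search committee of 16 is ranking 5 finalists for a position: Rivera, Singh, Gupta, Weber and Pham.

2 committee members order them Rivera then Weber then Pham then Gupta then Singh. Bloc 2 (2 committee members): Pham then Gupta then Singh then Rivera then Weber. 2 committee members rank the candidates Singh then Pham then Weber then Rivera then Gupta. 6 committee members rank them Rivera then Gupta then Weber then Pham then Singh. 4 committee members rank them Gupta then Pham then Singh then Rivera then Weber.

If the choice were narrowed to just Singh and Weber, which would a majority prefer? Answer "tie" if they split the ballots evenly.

Ballots ranking Singh above Weber: 2 + 2 + 4 = 8.
Ballots ranking Weber above Singh: 16 − 8 = 8.
8–8: the pair ties.

tie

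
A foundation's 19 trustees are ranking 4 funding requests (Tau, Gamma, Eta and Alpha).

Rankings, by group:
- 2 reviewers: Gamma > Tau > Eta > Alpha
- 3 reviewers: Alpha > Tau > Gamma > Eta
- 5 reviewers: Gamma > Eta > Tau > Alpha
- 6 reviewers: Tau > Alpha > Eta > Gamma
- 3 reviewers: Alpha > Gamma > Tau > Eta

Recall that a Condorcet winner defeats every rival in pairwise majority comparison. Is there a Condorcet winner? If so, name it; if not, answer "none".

Pairwise majorities:
Tau vs Gamma: 3+6 = 9 for Tau, 10 for Gamma — Gamma by 10–9.
Tau vs Eta: 14 to 5, Tau.
Tau vs Alpha: Tau preferred on 2+5+6 = 13 ballots; Tau wins 13–6.
Gamma vs Eta: 2+3+5+3 = 13 for Gamma, 6 for Eta — Gamma by 13–6.
Gamma vs Alpha: Gamma is ranked higher on 2+5 = 7 ballots, Alpha on 12. Alpha wins 12–7.
Eta vs Alpha: 2+5 = 7 for Eta, 12 for Alpha — Alpha by 12–7.
No project is unbeaten: Tau loses to Gamma; Gamma loses to Alpha; Eta loses to Tau; Alpha loses to Tau. In particular Tau beats Alpha beats Gamma beats Tau is a majority cycle — no Condorcet winner exists.

none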